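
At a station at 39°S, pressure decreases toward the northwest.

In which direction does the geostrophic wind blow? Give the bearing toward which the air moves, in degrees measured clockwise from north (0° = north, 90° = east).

225°

The pressure-gradient force points toward the northwest (bearing 315°).
Geostrophic balance: in the Southern Hemisphere the Coriolis force deflects motion to the left, so the geostrophic wind blows 90° to the left of the pressure-gradient force (low pressure on the right).
Rotating 315° by 90° counterclockwise gives 225° — the wind blows toward the southwest.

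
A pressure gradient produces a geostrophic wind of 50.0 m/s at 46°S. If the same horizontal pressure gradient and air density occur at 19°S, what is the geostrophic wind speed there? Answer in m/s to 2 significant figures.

110 m/s

With the same pressure gradient and density, V_g ∝ 1/f ∝ 1/sin φ.
V₂ = V₁ · sin φ₁ / sin φ₂ = 50.0 × sin 46° / sin 19°
V₂ = 50.0 × 0.7193/0.3256 = 110 m/s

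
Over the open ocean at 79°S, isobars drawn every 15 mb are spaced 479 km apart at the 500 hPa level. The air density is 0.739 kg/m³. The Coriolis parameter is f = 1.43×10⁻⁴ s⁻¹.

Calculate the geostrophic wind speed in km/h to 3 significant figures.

107 km/h

Pressure gradient: |∂P/∂n| = 1500 Pa / 479000 m = 3.13×10⁻³ Pa/m
Geostrophic balance (pressure-gradient force = Coriolis force):
V_g = (1/(fρ)) |∂P/∂n| = 3.13×10⁻³ / (1.43×10⁻⁴ × 0.739) = 29.6 m/s
Converting: 29.6 m/s × 3.6 = 107 km/h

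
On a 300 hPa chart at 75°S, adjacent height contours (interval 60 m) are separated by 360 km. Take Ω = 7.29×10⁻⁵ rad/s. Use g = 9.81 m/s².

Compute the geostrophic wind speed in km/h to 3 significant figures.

41.8 km/h

Coriolis parameter at 75°S:
f = 2Ω sin φ = 2 × 7.29×10⁻⁵ × sin 75° = 1.41×10⁻⁴ s⁻¹
Height gradient: |∂Z/∂n| = 60 m / 360000 m = 1.67×10⁻⁴
On a pressure surface, geostrophic balance gives V_g = (g/f)|∂Z/∂n|:
V_g = 9.81 × 1.67×10⁻⁴ / 1.41×10⁻⁴ = 11.6 m/s
Converting: 11.6 m/s × 3.6 = 41.8 km/h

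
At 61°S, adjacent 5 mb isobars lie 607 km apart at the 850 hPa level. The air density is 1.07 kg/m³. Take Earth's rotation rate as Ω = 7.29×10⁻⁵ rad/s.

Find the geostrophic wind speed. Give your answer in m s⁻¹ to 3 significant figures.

Coriolis parameter at 61°S:
f = 2Ω sin φ = 2 × 7.29×10⁻⁵ × sin 61° = 1.28×10⁻⁴ s⁻¹
Pressure gradient: |∂P/∂n| = 500 Pa / 607000 m = 8.24×10⁻⁴ Pa/m
Geostrophic balance (pressure-gradient force = Coriolis force):
V_g = (1/(fρ)) |∂P/∂n| = 8.24×10⁻⁴ / (1.28×10⁻⁴ × 1.07) = 6.04 m/s

6.04 m s⁻¹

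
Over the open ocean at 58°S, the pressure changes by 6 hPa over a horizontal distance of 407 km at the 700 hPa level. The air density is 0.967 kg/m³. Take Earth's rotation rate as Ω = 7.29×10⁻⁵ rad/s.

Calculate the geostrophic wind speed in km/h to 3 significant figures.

Coriolis parameter at 58°S:
f = 2Ω sin φ = 2 × 7.29×10⁻⁵ × sin 58° = 1.24×10⁻⁴ s⁻¹
Pressure gradient: |∂P/∂n| = 600 Pa / 407000 m = 1.47×10⁻³ Pa/m
Geostrophic balance (pressure-gradient force = Coriolis force):
V_g = (1/(fρ)) |∂P/∂n| = 1.47×10⁻³ / (1.24×10⁻⁴ × 0.967) = 12.3 m/s
Converting: 12.3 m/s × 3.6 = 44.4 km/h

44.4 km/h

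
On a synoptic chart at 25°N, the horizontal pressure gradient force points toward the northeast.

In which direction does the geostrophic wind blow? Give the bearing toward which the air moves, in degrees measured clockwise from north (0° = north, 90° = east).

135°

The pressure-gradient force points toward the northeast (bearing 045°).
Geostrophic balance: in the Northern Hemisphere the Coriolis force deflects motion to the right, so the geostrophic wind blows 90° to the right of the pressure-gradient force (low pressure on the left).
Rotating 045° by 90° clockwise gives 135° — the wind blows toward the southeast.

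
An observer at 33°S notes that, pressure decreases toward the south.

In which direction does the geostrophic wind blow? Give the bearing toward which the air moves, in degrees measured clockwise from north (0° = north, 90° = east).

090°

The pressure-gradient force points toward the south (bearing 180°).
Geostrophic balance: in the Southern Hemisphere the Coriolis force deflects motion to the left, so the geostrophic wind blows 90° to the left of the pressure-gradient force (low pressure on the right).
Rotating 180° by 90° counterclockwise gives 090° — the wind blows toward the east.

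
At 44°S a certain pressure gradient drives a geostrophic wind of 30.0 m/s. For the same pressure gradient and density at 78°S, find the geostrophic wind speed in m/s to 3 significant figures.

With the same pressure gradient and density, V_g ∝ 1/f ∝ 1/sin φ.
V₂ = V₁ · sin φ₁ / sin φ₂ = 30.0 × sin 44° / sin 78°
V₂ = 30.0 × 0.6947/0.9781 = 21.3 m/s

21.3 m/s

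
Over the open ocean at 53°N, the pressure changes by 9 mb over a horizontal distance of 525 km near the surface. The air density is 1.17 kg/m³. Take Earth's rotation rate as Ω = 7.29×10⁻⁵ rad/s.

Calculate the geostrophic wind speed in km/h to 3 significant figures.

45.3 km/h

Coriolis parameter at 53°N:
f = 2Ω sin φ = 2 × 7.29×10⁻⁵ × sin 53° = 1.16×10⁻⁴ s⁻¹
Pressure gradient: |∂P/∂n| = 900 Pa / 525000 m = 1.71×10⁻³ Pa/m
Geostrophic balance (pressure-gradient force = Coriolis force):
V_g = (1/(fρ)) |∂P/∂n| = 1.71×10⁻³ / (1.16×10⁻⁴ × 1.17) = 12.6 m/s
Converting: 12.6 m/s × 3.6 = 45.3 km/h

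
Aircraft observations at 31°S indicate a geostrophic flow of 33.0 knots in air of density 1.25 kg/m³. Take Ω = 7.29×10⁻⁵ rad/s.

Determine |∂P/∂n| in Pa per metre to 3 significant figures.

Coriolis parameter at 31°S:
f = 2Ω sin φ = 2 × 7.29×10⁻⁵ × sin 31° = 7.51×10⁻⁵ s⁻¹
Wind speed in SI: 33.0 knots = 17.0 m/s
Geostrophic balance rearranged: |∂P/∂n| = f ρ V_g
|∂P/∂n| = 7.51×10⁻⁵ × 1.25 × 17.0 = 1.59×10⁻³ Pa/m

1.59×10⁻³ Pa/m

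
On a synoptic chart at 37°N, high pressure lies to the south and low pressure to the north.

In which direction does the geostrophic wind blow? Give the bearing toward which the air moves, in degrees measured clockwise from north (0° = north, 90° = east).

The pressure-gradient force points toward the north (bearing 000°).
Geostrophic balance: in the Northern Hemisphere the Coriolis force deflects motion to the right, so the geostrophic wind blows 90° to the right of the pressure-gradient force (low pressure on the left).
Rotating 000° by 90° clockwise gives 090° — the wind blows toward the east.

090°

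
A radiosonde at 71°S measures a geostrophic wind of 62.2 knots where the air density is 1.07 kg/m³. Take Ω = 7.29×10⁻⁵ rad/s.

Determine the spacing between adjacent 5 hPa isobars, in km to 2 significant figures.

Coriolis parameter at 71°S:
f = 2Ω sin φ = 2 × 7.29×10⁻⁵ × sin 71° = 1.38×10⁻⁴ s⁻¹
Wind speed in SI: 62.2 knots = 32.0 m/s
Geostrophic balance rearranged: |∂P/∂n| = f ρ V_g
|∂P/∂n| = 1.38×10⁻⁴ × 1.07 × 32.0 = 4.72×10⁻³ Pa/m
Isobar spacing: Δn = ΔP/|∂P/∂n| = 500 Pa / 4.72×10⁻³ Pa/m = 105933 m ≈ 110 km

110 km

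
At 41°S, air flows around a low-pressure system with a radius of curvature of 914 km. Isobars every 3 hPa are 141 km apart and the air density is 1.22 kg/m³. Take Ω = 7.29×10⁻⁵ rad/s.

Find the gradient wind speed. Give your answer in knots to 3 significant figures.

Coriolis parameter at 41°S:
f = 2Ω sin φ = 2 × 7.29×10⁻⁵ × sin 41° = 9.57×10⁻⁵ s⁻¹
Pressure gradient: |∂P/∂n| = 300 Pa / 141000 m = 2.13×10⁻³ Pa/m
Geostrophic speed: V_g = |∂P/∂n|/(fρ) = 2.13×10⁻³/(9.57×10⁻⁵ × 1.22) = 18.2 m/s
Around a low, centrifugal force acts outward with Coriolis, so pressure-gradient force balances both:
(1/ρ)|∂P/∂n| = fV + V²/R  →  V² + fR·V − fR·V_g = 0
With fR = 9.57×10⁻⁵ × 914×10³ m = 87.4 m/s:
V = [−fR + √((fR)² + 4 fR V_g)]/2 = [−87.4 + √(87.4² + 4×87.4×18.2)]/2 = 15.5 m/s
Subgeostrophic (V < V_g = 18.2 m/s), as expected around a low.
Converting: 15.5 m/s × 1.944 = 30.1 knots

30.1 knots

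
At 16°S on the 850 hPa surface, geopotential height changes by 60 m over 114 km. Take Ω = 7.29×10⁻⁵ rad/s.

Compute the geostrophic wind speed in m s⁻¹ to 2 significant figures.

130 m s⁻¹

Coriolis parameter at 16°S:
f = 2Ω sin φ = 2 × 7.29×10⁻⁵ × sin 16° = 4.02×10⁻⁵ s⁻¹
Height gradient: |∂Z/∂n| = 60 m / 114000 m = 5.26×10⁻⁴
On a pressure surface, geostrophic balance gives V_g = (g/f)|∂Z/∂n|:
V_g = 9.81 × 5.26×10⁻⁴ / 4.02×10⁻⁵ = 128 m/s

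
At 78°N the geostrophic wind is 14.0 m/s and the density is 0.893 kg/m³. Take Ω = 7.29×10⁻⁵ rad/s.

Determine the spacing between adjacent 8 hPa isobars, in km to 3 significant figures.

449 km

Coriolis parameter at 78°N:
f = 2Ω sin φ = 2 × 7.29×10⁻⁵ × sin 78° = 1.43×10⁻⁴ s⁻¹
Geostrophic balance rearranged: |∂P/∂n| = f ρ V_g
|∂P/∂n| = 1.43×10⁻⁴ × 0.893 × 14.0 = 1.78×10⁻³ Pa/m
Isobar spacing: Δn = ΔP/|∂P/∂n| = 800 Pa / 1.78×10⁻³ Pa/m = 448692 m ≈ 449 km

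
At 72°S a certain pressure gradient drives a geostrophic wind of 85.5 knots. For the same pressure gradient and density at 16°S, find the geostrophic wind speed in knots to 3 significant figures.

295 knots

With the same pressure gradient and density, V_g ∝ 1/f ∝ 1/sin φ.
V₂ = V₁ · sin φ₁ / sin φ₂ = 85.5 × sin 72° / sin 16°
V₂ = 85.5 × 0.9511/0.2756 = 295 knots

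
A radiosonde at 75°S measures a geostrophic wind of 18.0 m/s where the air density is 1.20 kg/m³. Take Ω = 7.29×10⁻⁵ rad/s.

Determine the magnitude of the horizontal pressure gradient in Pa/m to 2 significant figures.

3.0×10⁻³ Pa/m

Coriolis parameter at 75°S:
f = 2Ω sin φ = 2 × 7.29×10⁻⁵ × sin 75° = 1.41×10⁻⁴ s⁻¹
Geostrophic balance rearranged: |∂P/∂n| = f ρ V_g
|∂P/∂n| = 1.41×10⁻⁴ × 1.20 × 18.0 = 3.04×10⁻³ Pa/m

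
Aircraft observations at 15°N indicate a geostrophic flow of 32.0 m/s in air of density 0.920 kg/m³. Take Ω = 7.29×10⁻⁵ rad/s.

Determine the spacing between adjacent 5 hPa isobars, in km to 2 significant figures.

Coriolis parameter at 15°N:
f = 2Ω sin φ = 2 × 7.29×10⁻⁵ × sin 15° = 3.77×10⁻⁵ s⁻¹
Geostrophic balance rearranged: |∂P/∂n| = f ρ V_g
|∂P/∂n| = 3.77×10⁻⁵ × 0.920 × 32.0 = 1.11×10⁻³ Pa/m
Isobar spacing: Δn = ΔP/|∂P/∂n| = 500 Pa / 1.11×10⁻³ Pa/m = 450068 m ≈ 450 km

450 km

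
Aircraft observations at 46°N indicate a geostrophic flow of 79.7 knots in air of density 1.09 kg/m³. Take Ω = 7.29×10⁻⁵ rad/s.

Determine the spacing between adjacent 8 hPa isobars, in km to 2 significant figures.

Coriolis parameter at 46°N:
f = 2Ω sin φ = 2 × 7.29×10⁻⁵ × sin 46° = 1.05×10⁻⁴ s⁻¹
Wind speed in SI: 79.7 knots = 41.0 m/s
Geostrophic balance rearranged: |∂P/∂n| = f ρ V_g
|∂P/∂n| = 1.05×10⁻⁴ × 1.09 × 41.0 = 4.69×10⁻³ Pa/m
Isobar spacing: Δn = ΔP/|∂P/∂n| = 800 Pa / 4.69×10⁻³ Pa/m = 170677 m ≈ 170 km

170 km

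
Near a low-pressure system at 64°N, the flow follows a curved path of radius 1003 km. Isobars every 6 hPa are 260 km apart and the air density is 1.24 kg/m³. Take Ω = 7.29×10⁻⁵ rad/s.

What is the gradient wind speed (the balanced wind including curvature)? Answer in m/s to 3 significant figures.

Coriolis parameter at 64°N:
f = 2Ω sin φ = 2 × 7.29×10⁻⁵ × sin 64° = 1.31×10⁻⁴ s⁻¹
Pressure gradient: |∂P/∂n| = 600 Pa / 260000 m = 2.31×10⁻³ Pa/m
Geostrophic speed: V_g = |∂P/∂n|/(fρ) = 2.31×10⁻³/(1.31×10⁻⁴ × 1.24) = 14.2 m/s
Around a low, centrifugal force acts outward with Coriolis, so pressure-gradient force balances both:
(1/ρ)|∂P/∂n| = fV + V²/R  →  V² + fR·V − fR·V_g = 0
With fR = 1.31×10⁻⁴ × 1003×10³ m = 131 m/s:
V = [−fR + √((fR)² + 4 fR V_g)]/2 = [−131 + √(131² + 4×131×14.2)]/2 = 12.9 m/s
Subgeostrophic (V < V_g = 14.2 m/s), as expected around a low.

12.9 m/s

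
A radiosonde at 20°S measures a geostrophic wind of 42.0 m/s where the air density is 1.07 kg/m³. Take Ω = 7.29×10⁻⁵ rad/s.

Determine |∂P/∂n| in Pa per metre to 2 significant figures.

2.2×10⁻³ Pa/m

Coriolis parameter at 20°S:
f = 2Ω sin φ = 2 × 7.29×10⁻⁵ × sin 20° = 4.99×10⁻⁵ s⁻¹
Geostrophic balance rearranged: |∂P/∂n| = f ρ V_g
|∂P/∂n| = 4.99×10⁻⁵ × 1.07 × 42.0 = 2.24×10⁻³ Pa/m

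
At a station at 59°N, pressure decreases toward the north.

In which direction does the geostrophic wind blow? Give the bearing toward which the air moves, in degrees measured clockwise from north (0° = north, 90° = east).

The pressure-gradient force points toward the north (bearing 000°).
Geostrophic balance: in the Northern Hemisphere the Coriolis force deflects motion to the right, so the geostrophic wind blows 90° to the right of the pressure-gradient force (low pressure on the left).
Rotating 000° by 90° clockwise gives 090° — the wind blows toward the east.

090°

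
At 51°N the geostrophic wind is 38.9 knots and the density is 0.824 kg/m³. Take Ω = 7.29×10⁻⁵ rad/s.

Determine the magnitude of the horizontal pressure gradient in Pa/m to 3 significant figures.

1.87×10⁻³ Pa/m

Coriolis parameter at 51°N:
f = 2Ω sin φ = 2 × 7.29×10⁻⁵ × sin 51° = 1.13×10⁻⁴ s⁻¹
Wind speed in SI: 38.9 knots = 20.0 m/s
Geostrophic balance rearranged: |∂P/∂n| = f ρ V_g
|∂P/∂n| = 1.13×10⁻⁴ × 0.824 × 20.0 = 1.87×10⁻³ Pa/m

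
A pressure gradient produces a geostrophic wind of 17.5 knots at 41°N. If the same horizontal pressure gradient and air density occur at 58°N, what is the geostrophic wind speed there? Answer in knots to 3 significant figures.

With the same pressure gradient and density, V_g ∝ 1/f ∝ 1/sin φ.
V₂ = V₁ · sin φ₁ / sin φ₂ = 17.5 × sin 41° / sin 58°
V₂ = 17.5 × 0.6561/0.8480 = 13.5 knots

13.5 knots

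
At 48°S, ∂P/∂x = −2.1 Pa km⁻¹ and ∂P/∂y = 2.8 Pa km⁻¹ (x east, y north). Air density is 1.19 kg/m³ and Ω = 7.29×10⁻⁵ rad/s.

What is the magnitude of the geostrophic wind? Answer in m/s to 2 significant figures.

27 m/s

Coriolis parameter at 48°S:
f = 2Ω sin φ = 2 × 7.29×10⁻⁵ × sin 48° = 1.08×10⁻⁴ s⁻¹
In the Southern Hemisphere f is negative: f = −1.08×10⁻⁴ s⁻¹.
Component geostrophic relations (x east, y north):
u_g = −(1/(fρ)) ∂P/∂y,  v_g = (1/(fρ)) ∂P/∂x
u_g = −(2.8×10⁻³)/(−1.08×10⁻⁴ × 1.19) = 21.7 m/s;  v_g = (−2.1×10⁻³)/(−1.08×10⁻⁴ × 1.19) = 16.3 m/s
|V_g| = √(u_g² + v_g²) = 27.1 m/s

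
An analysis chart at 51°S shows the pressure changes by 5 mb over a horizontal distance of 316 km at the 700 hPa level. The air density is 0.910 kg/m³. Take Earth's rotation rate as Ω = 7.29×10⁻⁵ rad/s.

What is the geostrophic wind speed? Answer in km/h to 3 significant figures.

Coriolis parameter at 51°S:
f = 2Ω sin φ = 2 × 7.29×10⁻⁵ × sin 51° = 1.13×10⁻⁴ s⁻¹
Pressure gradient: |∂P/∂n| = 500 Pa / 316000 m = 1.58×10⁻³ Pa/m
Geostrophic balance (pressure-gradient force = Coriolis force):
V_g = (1/(fρ)) |∂P/∂n| = 1.58×10⁻³ / (1.13×10⁻⁴ × 0.910) = 15.3 m/s
Converting: 15.3 m/s × 3.6 = 55.2 km/h

55.2 km/h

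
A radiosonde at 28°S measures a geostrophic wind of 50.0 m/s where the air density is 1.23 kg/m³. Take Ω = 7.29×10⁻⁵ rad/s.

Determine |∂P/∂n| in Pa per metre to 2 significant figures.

4.2×10⁻³ Pa/m

Coriolis parameter at 28°S:
f = 2Ω sin φ = 2 × 7.29×10⁻⁵ × sin 28° = 6.84×10⁻⁵ s⁻¹
Geostrophic balance rearranged: |∂P/∂n| = f ρ V_g
|∂P/∂n| = 6.84×10⁻⁵ × 1.23 × 50.0 = 4.21×10⁻³ Pa/m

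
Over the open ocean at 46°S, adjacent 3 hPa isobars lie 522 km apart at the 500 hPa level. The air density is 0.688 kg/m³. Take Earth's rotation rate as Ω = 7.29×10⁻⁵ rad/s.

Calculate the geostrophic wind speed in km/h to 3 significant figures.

28.7 km/h

Coriolis parameter at 46°S:
f = 2Ω sin φ = 2 × 7.29×10⁻⁵ × sin 46° = 1.05×10⁻⁴ s⁻¹
Pressure gradient: |∂P/∂n| = 300 Pa / 522000 m = 5.75×10⁻⁴ Pa/m
Geostrophic balance (pressure-gradient force = Coriolis force):
V_g = (1/(fρ)) |∂P/∂n| = 5.75×10⁻⁴ / (1.05×10⁻⁴ × 0.688) = 7.96 m/s
Converting: 7.96 m/s × 3.6 = 28.7 km/h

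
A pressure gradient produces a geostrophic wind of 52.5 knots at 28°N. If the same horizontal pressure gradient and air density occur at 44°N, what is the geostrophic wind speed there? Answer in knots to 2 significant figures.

With the same pressure gradient and density, V_g ∝ 1/f ∝ 1/sin φ.
V₂ = V₁ · sin φ₁ / sin φ₂ = 52.5 × sin 28° / sin 44°
V₂ = 52.5 × 0.4695/0.6947 = 35 knots

35 knots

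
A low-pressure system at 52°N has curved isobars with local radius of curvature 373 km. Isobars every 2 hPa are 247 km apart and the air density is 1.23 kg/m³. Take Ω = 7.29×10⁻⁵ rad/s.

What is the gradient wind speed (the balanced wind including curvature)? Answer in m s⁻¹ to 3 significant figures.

5.12 m s⁻¹

Coriolis parameter at 52°N:
f = 2Ω sin φ = 2 × 7.29×10⁻⁵ × sin 52° = 1.15×10⁻⁴ s⁻¹
Pressure gradient: |∂P/∂n| = 200 Pa / 247000 m = 8.10×10⁻⁴ Pa/m
Geostrophic speed: V_g = |∂P/∂n|/(fρ) = 8.10×10⁻⁴/(1.15×10⁻⁴ × 1.23) = 5.73 m/s
Around a low, centrifugal force acts outward with Coriolis, so pressure-gradient force balances both:
(1/ρ)|∂P/∂n| = fV + V²/R  →  V² + fR·V − fR·V_g = 0
With fR = 1.15×10⁻⁴ × 373×10³ m = 42.9 m/s:
V = [−fR + √((fR)² + 4 fR V_g)]/2 = [−42.9 + √(42.9² + 4×42.9×5.73)]/2 = 5.12 m/s
Subgeostrophic (V < V_g = 5.73 m/s), as expected around a low.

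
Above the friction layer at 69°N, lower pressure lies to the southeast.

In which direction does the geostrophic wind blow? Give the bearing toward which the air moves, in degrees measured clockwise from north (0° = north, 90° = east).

225°

The pressure-gradient force points toward the southeast (bearing 135°).
Geostrophic balance: in the Northern Hemisphere the Coriolis force deflects motion to the right, so the geostrophic wind blows 90° to the right of the pressure-gradient force (low pressure on the left).
Rotating 135° by 90° clockwise gives 225° — the wind blows toward the southwest.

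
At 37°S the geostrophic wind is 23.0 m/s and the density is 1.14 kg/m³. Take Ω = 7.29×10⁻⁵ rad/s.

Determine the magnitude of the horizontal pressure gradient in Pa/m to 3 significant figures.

Coriolis parameter at 37°S:
f = 2Ω sin φ = 2 × 7.29×10⁻⁵ × sin 37° = 8.77×10⁻⁵ s⁻¹
Geostrophic balance rearranged: |∂P/∂n| = f ρ V_g
|∂P/∂n| = 8.77×10⁻⁵ × 1.14 × 23.0 = 2.30×10⁻³ Pa/m

2.30×10⁻³ Pa/m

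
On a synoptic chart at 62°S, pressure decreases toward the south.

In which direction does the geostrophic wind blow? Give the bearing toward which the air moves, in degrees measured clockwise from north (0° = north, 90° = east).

090°

The pressure-gradient force points toward the south (bearing 180°).
Geostrophic balance: in the Southern Hemisphere the Coriolis force deflects motion to the left, so the geostrophic wind blows 90° to the left of the pressure-gradient force (low pressure on the right).
Rotating 180° by 90° counterclockwise gives 090° — the wind blows toward the east.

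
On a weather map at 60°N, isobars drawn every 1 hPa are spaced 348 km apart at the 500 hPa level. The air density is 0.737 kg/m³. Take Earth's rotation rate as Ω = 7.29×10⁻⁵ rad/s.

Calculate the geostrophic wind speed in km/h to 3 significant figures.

Coriolis parameter at 60°N:
f = 2Ω sin φ = 2 × 7.29×10⁻⁵ × sin 60° = 1.26×10⁻⁴ s⁻¹
Pressure gradient: |∂P/∂n| = 100 Pa / 348000 m = 2.87×10⁻⁴ Pa/m
Geostrophic balance (pressure-gradient force = Coriolis force):
V_g = (1/(fρ)) |∂P/∂n| = 2.87×10⁻⁴ / (1.26×10⁻⁴ × 0.737) = 3.09 m/s
Converting: 3.09 m/s × 3.6 = 11.1 km/h

11.1 km/h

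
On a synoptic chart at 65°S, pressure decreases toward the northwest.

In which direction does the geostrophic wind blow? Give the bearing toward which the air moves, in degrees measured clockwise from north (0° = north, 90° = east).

The pressure-gradient force points toward the northwest (bearing 315°).
Geostrophic balance: in the Southern Hemisphere the Coriolis force deflects motion to the left, so the geostrophic wind blows 90° to the left of the pressure-gradient force (low pressure on the right).
Rotating 315° by 90° counterclockwise gives 225° — the wind blows toward the southwest.

225°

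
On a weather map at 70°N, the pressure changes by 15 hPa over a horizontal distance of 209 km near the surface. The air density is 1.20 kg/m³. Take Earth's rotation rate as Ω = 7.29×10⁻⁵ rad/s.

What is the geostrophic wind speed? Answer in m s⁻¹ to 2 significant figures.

44 m s⁻¹

Coriolis parameter at 70°N:
f = 2Ω sin φ = 2 × 7.29×10⁻⁵ × sin 70° = 1.37×10⁻⁴ s⁻¹
Pressure gradient: |∂P/∂n| = 1500 Pa / 209000 m = 7.18×10⁻³ Pa/m
Geostrophic balance (pressure-gradient force = Coriolis force):
V_g = (1/(fρ)) |∂P/∂n| = 7.18×10⁻³ / (1.37×10⁻⁴ × 1.20) = 43.7 m/s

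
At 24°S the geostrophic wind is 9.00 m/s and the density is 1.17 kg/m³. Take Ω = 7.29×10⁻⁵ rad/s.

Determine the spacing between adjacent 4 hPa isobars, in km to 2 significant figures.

640 km

Coriolis parameter at 24°S:
f = 2Ω sin φ = 2 × 7.29×10⁻⁵ × sin 24° = 5.93×10⁻⁵ s⁻¹
Geostrophic balance rearranged: |∂P/∂n| = f ρ V_g
|∂P/∂n| = 5.93×10⁻⁵ × 1.17 × 9.00 = 6.24×10⁻⁴ Pa/m
Isobar spacing: Δn = ΔP/|∂P/∂n| = 400 Pa / 6.24×10⁻⁴ Pa/m = 640561 m ≈ 640 km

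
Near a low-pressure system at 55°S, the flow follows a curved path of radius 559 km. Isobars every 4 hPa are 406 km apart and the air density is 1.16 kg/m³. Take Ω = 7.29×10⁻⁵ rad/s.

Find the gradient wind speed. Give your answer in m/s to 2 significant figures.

Coriolis parameter at 55°S:
f = 2Ω sin φ = 2 × 7.29×10⁻⁵ × sin 55° = 1.19×10⁻⁴ s⁻¹
Pressure gradient: |∂P/∂n| = 400 Pa / 406000 m = 9.85×10⁻⁴ Pa/m
Geostrophic speed: V_g = |∂P/∂n|/(fρ) = 9.85×10⁻⁴/(1.19×10⁻⁴ × 1.16) = 7.11 m/s
Around a low, centrifugal force acts outward with Coriolis, so pressure-gradient force balances both:
(1/ρ)|∂P/∂n| = fV + V²/R  →  V² + fR·V − fR·V_g = 0
With fR = 1.19×10⁻⁴ × 559×10³ m = 66.8 m/s:
V = [−fR + √((fR)² + 4 fR V_g)]/2 = [−66.8 + √(66.8² + 4×66.8×7.11)]/2 = 6.48 m/s
Subgeostrophic (V < V_g = 7.11 m/s), as expected around a low.

6.5 m/s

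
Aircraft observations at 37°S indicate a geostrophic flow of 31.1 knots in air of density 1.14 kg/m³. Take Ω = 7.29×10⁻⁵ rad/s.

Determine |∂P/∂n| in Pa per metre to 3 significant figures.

Coriolis parameter at 37°S:
f = 2Ω sin φ = 2 × 7.29×10⁻⁵ × sin 37° = 8.77×10⁻⁵ s⁻¹
Wind speed in SI: 31.1 knots = 16.0 m/s
Geostrophic balance rearranged: |∂P/∂n| = f ρ V_g
|∂P/∂n| = 8.77×10⁻⁵ × 1.14 × 16.0 = 1.60×10⁻³ Pa/m

1.60×10⁻³ Pa/m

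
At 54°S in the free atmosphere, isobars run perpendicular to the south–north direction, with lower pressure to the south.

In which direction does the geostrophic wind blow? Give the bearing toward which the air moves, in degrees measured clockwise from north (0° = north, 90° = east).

090°

The pressure-gradient force points toward the south (bearing 180°).
Geostrophic balance: in the Southern Hemisphere the Coriolis force deflects motion to the left, so the geostrophic wind blows 90° to the left of the pressure-gradient force (low pressure on the right).
Rotating 180° by 90° counterclockwise gives 090° — the wind blows toward the east.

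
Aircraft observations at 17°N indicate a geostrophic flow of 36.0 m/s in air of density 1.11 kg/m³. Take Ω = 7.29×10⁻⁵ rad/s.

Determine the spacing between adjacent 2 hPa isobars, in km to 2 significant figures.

120 km

Coriolis parameter at 17°N:
f = 2Ω sin φ = 2 × 7.29×10⁻⁵ × sin 17° = 4.26×10⁻⁵ s⁻¹
Geostrophic balance rearranged: |∂P/∂n| = f ρ V_g
|∂P/∂n| = 4.26×10⁻⁵ × 1.11 × 36.0 = 1.70×10⁻³ Pa/m
Isobar spacing: Δn = ΔP/|∂P/∂n| = 200 Pa / 1.70×10⁻³ Pa/m = 117412 m ≈ 120 km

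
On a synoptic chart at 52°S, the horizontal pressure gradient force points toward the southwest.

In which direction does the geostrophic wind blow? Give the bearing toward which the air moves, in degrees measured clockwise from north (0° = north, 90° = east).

135°

The pressure-gradient force points toward the southwest (bearing 225°).
Geostrophic balance: in the Southern Hemisphere the Coriolis force deflects motion to the left, so the geostrophic wind blows 90° to the left of the pressure-gradient force (low pressure on the right).
Rotating 225° by 90° counterclockwise gives 135° — the wind blows toward the southeast.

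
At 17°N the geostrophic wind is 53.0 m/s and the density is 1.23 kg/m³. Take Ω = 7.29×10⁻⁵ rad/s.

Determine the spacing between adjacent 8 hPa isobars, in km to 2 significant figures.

290 km

Coriolis parameter at 17°N:
f = 2Ω sin φ = 2 × 7.29×10⁻⁵ × sin 17° = 4.26×10⁻⁵ s⁻¹
Geostrophic balance rearranged: |∂P/∂n| = f ρ V_g
|∂P/∂n| = 4.26×10⁻⁵ × 1.23 × 53.0 = 2.78×10⁻³ Pa/m
Isobar spacing: Δn = ΔP/|∂P/∂n| = 800 Pa / 2.78×10⁻³ Pa/m = 287883 m ≈ 290 km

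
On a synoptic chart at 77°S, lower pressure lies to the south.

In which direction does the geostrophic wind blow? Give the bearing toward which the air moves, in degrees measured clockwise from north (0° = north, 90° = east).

The pressure-gradient force points toward the south (bearing 180°).
Geostrophic balance: in the Southern Hemisphere the Coriolis force deflects motion to the left, so the geostrophic wind blows 90° to the left of the pressure-gradient force (low pressure on the right).
Rotating 180° by 90° counterclockwise gives 090° — the wind blows toward the east.

090°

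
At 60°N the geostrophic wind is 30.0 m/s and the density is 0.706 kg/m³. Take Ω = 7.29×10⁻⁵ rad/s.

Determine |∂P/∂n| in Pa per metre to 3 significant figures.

2.67×10⁻³ Pa/m

Coriolis parameter at 60°N:
f = 2Ω sin φ = 2 × 7.29×10⁻⁵ × sin 60° = 1.26×10⁻⁴ s⁻¹
Geostrophic balance rearranged: |∂P/∂n| = f ρ V_g
|∂P/∂n| = 1.26×10⁻⁴ × 0.706 × 30.0 = 2.67×10⁻³ Pa/m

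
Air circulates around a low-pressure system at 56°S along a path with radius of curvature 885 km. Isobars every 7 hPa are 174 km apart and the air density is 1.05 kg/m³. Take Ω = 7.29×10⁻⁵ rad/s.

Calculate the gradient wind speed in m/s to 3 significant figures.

Coriolis parameter at 56°S:
f = 2Ω sin φ = 2 × 7.29×10⁻⁵ × sin 56° = 1.21×10⁻⁴ s⁻¹
Pressure gradient: |∂P/∂n| = 700 Pa / 174000 m = 4.02×10⁻³ Pa/m
Geostrophic speed: V_g = |∂P/∂n|/(fρ) = 4.02×10⁻³/(1.21×10⁻⁴ × 1.05) = 31.7 m/s
Around a low, centrifugal force acts outward with Coriolis, so pressure-gradient force balances both:
(1/ρ)|∂P/∂n| = fV + V²/R  →  V² + fR·V − fR·V_g = 0
With fR = 1.21×10⁻⁴ × 885×10³ m = 107 m/s:
V = [−fR + √((fR)² + 4 fR V_g)]/2 = [−107 + √(107² + 4×107×31.7)]/2 = 25.6 m/s
Subgeostrophic (V < V_g = 31.7 m/s), as expected around a low.

25.6 m/s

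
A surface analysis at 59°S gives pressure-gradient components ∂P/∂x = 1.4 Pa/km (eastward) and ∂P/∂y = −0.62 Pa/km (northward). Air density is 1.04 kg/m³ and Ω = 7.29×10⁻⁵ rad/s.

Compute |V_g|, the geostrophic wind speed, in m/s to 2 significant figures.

Coriolis parameter at 59°S:
f = 2Ω sin φ = 2 × 7.29×10⁻⁵ × sin 59° = 1.25×10⁻⁴ s⁻¹
In the Southern Hemisphere f is negative: f = −1.25×10⁻⁴ s⁻¹.
Component geostrophic relations (x east, y north):
u_g = −(1/(fρ)) ∂P/∂y,  v_g = (1/(fρ)) ∂P/∂x
u_g = −(−0.62×10⁻³)/(−1.25×10⁻⁴ × 1.04) = −4.77 m/s;  v_g = (1.4×10⁻³)/(−1.25×10⁻⁴ × 1.04) = −10.8 m/s
|V_g| = √(u_g² + v_g²) = 11.8 m/s

12 m/s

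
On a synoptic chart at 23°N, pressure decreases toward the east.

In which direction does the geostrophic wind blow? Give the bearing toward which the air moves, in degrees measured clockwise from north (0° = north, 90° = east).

The pressure-gradient force points toward the east (bearing 090°).
Geostrophic balance: in the Northern Hemisphere the Coriolis force deflects motion to the right, so the geostrophic wind blows 90° to the right of the pressure-gradient force (low pressure on the left).
Rotating 090° by 90° clockwise gives 180° — the wind blows toward the south.

180°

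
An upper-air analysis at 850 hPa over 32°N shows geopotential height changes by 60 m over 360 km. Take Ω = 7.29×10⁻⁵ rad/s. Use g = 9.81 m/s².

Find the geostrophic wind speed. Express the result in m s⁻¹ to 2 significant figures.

Coriolis parameter at 32°N:
f = 2Ω sin φ = 2 × 7.29×10⁻⁵ × sin 32° = 7.73×10⁻⁵ s⁻¹
Height gradient: |∂Z/∂n| = 60 m / 360000 m = 1.67×10⁻⁴
On a pressure surface, geostrophic balance gives V_g = (g/f)|∂Z/∂n|:
V_g = 9.81 × 1.67×10⁻⁴ / 7.73×10⁻⁵ = 21.2 m/s

21 m s⁻¹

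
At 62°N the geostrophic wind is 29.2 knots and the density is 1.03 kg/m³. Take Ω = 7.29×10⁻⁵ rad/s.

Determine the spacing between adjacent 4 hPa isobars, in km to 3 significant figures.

Coriolis parameter at 62°N:
f = 2Ω sin φ = 2 × 7.29×10⁻⁵ × sin 62° = 1.29×10⁻⁴ s⁻¹
Wind speed in SI: 29.2 knots = 15.0 m/s
Geostrophic balance rearranged: |∂P/∂n| = f ρ V_g
|∂P/∂n| = 1.29×10⁻⁴ × 1.03 × 15.0 = 1.99×10⁻³ Pa/m
Isobar spacing: Δn = ΔP/|∂P/∂n| = 400 Pa / 1.99×10⁻³ Pa/m = 200821 m ≈ 201 km

201 km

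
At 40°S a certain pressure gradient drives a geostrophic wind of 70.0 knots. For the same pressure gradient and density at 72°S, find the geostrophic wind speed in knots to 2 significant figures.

With the same pressure gradient and density, V_g ∝ 1/f ∝ 1/sin φ.
V₂ = V₁ · sin φ₁ / sin φ₂ = 70.0 × sin 40° / sin 72°
V₂ = 70.0 × 0.6428/0.9511 = 47 knots

47 knots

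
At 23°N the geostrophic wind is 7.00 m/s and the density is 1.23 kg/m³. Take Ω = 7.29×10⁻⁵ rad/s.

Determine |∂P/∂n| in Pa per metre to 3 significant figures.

4.90×10⁻⁴ Pa/m

Coriolis parameter at 23°N:
f = 2Ω sin φ = 2 × 7.29×10⁻⁵ × sin 23° = 5.70×10⁻⁵ s⁻¹
Geostrophic balance rearranged: |∂P/∂n| = f ρ V_g
|∂P/∂n| = 5.70×10⁻⁵ × 1.23 × 7.00 = 4.90×10⁻⁴ Pa/m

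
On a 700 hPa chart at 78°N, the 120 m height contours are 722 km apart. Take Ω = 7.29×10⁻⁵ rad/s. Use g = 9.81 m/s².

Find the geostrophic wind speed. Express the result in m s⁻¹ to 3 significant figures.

Coriolis parameter at 78°N:
f = 2Ω sin φ = 2 × 7.29×10⁻⁵ × sin 78° = 1.43×10⁻⁴ s⁻¹
Height gradient: |∂Z/∂n| = 120 m / 722000 m = 1.66×10⁻⁴
On a pressure surface, geostrophic balance gives V_g = (g/f)|∂Z/∂n|:
V_g = 9.81 × 1.66×10⁻⁴ / 1.43×10⁻⁴ = 11.4 m/s

11.4 m s⁻¹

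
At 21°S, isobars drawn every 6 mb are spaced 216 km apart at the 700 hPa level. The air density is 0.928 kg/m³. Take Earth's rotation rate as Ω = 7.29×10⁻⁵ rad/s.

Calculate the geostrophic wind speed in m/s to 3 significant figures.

Coriolis parameter at 21°S:
f = 2Ω sin φ = 2 × 7.29×10⁻⁵ × sin 21° = 5.23×10⁻⁵ s⁻¹
Pressure gradient: |∂P/∂n| = 600 Pa / 216000 m = 2.78×10⁻³ Pa/m
Geostrophic balance (pressure-gradient force = Coriolis force):
V_g = (1/(fρ)) |∂P/∂n| = 2.78×10⁻³ / (5.23×10⁻⁵ × 0.928) = 57.3 m/s

57.3 m/s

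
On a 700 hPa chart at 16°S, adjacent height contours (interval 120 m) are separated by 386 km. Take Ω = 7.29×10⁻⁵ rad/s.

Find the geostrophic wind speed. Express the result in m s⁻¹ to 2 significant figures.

76 m s⁻¹

Coriolis parameter at 16°S:
f = 2Ω sin φ = 2 × 7.29×10⁻⁵ × sin 16° = 4.02×10⁻⁵ s⁻¹
Height gradient: |∂Z/∂n| = 120 m / 386000 m = 3.11×10⁻⁴
On a pressure surface, geostrophic balance gives V_g = (g/f)|∂Z/∂n|:
V_g = 9.81 × 3.11×10⁻⁴ / 4.02×10⁻⁵ = 75.9 m/s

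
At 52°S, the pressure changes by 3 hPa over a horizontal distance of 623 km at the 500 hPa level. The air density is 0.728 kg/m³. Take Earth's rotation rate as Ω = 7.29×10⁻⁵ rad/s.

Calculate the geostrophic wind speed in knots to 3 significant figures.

Coriolis parameter at 52°S:
f = 2Ω sin φ = 2 × 7.29×10⁻⁵ × sin 52° = 1.15×10⁻⁴ s⁻¹
Pressure gradient: |∂P/∂n| = 300 Pa / 623000 m = 4.82×10⁻⁴ Pa/m
Geostrophic balance (pressure-gradient force = Coriolis force):
V_g = (1/(fρ)) |∂P/∂n| = 4.82×10⁻⁴ / (1.15×10⁻⁴ × 0.728) = 5.76 m/s
Converting: 5.76 m/s × 1.944 = 11.2 knots

11.2 knots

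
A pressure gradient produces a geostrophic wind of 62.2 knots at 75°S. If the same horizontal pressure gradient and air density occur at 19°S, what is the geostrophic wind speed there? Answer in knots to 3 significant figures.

With the same pressure gradient and density, V_g ∝ 1/f ∝ 1/sin φ.
V₂ = V₁ · sin φ₁ / sin φ₂ = 62.2 × sin 75° / sin 19°
V₂ = 62.2 × 0.9659/0.3256 = 185 knots

185 knots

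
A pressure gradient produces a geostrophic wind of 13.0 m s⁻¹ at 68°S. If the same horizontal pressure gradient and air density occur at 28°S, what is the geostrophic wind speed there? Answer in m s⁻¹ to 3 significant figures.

With the same pressure gradient and density, V_g ∝ 1/f ∝ 1/sin φ.
V₂ = V₁ · sin φ₁ / sin φ₂ = 13.0 × sin 68° / sin 28°
V₂ = 13.0 × 0.9272/0.4695 = 25.7 m s⁻¹

25.7 m s⁻¹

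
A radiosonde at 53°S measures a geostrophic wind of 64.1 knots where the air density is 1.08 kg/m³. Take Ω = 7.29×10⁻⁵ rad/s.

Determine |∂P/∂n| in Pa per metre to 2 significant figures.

4.1×10⁻³ Pa/m

Coriolis parameter at 53°S:
f = 2Ω sin φ = 2 × 7.29×10⁻⁵ × sin 53° = 1.16×10⁻⁴ s⁻¹
Wind speed in SI: 64.1 knots = 33.0 m/s
Geostrophic balance rearranged: |∂P/∂n| = f ρ V_g
|∂P/∂n| = 1.16×10⁻⁴ × 1.08 × 33.0 = 4.15×10⁻³ Pa/m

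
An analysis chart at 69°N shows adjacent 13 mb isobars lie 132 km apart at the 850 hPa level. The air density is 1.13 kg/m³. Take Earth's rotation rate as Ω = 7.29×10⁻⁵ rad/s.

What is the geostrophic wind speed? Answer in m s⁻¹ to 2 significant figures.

Coriolis parameter at 69°N:
f = 2Ω sin φ = 2 × 7.29×10⁻⁵ × sin 69° = 1.36×10⁻⁴ s⁻¹
Pressure gradient: |∂P/∂n| = 1300 Pa / 132000 m = 9.85×10⁻³ Pa/m
Geostrophic balance (pressure-gradient force = Coriolis force):
V_g = (1/(fρ)) |∂P/∂n| = 9.85×10⁻³ / (1.36×10⁻⁴ × 1.13) = 64.0 m/s

64 m s⁻¹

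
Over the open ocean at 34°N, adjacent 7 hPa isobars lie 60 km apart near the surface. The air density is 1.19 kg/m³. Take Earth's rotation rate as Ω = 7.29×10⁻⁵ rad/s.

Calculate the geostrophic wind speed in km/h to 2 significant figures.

Coriolis parameter at 34°N:
f = 2Ω sin φ = 2 × 7.29×10⁻⁵ × sin 34° = 8.15×10⁻⁵ s⁻¹
Pressure gradient: |∂P/∂n| = 700 Pa / 60000 m = 1.17×10⁻² Pa/m
Geostrophic balance (pressure-gradient force = Coriolis force):
V_g = (1/(fρ)) |∂P/∂n| = 1.17×10⁻² / (8.15×10⁻⁵ × 1.19) = 120 m/s
Converting: 120 m/s × 3.6 = 430 km/h

430 km/h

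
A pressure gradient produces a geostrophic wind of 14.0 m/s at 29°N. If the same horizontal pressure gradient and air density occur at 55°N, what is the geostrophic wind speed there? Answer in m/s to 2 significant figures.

With the same pressure gradient and density, V_g ∝ 1/f ∝ 1/sin φ.
V₂ = V₁ · sin φ₁ / sin φ₂ = 14.0 × sin 29° / sin 55°
V₂ = 14.0 × 0.4848/0.8192 = 8.3 m/s

8.3 m/s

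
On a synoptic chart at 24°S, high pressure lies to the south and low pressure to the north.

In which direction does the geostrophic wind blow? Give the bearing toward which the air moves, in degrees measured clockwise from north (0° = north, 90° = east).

The pressure-gradient force points toward the north (bearing 000°).
Geostrophic balance: in the Southern Hemisphere the Coriolis force deflects motion to the left, so the geostrophic wind blows 90° to the left of the pressure-gradient force (low pressure on the right).
Rotating 000° by 90° counterclockwise gives 270° — the wind blows toward the west.

270°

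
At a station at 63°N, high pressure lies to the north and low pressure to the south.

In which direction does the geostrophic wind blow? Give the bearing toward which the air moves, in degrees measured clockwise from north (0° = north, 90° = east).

270°

The pressure-gradient force points toward the south (bearing 180°).
Geostrophic balance: in the Northern Hemisphere the Coriolis force deflects motion to the right, so the geostrophic wind blows 90° to the right of the pressure-gradient force (low pressure on the left).
Rotating 180° by 90° clockwise gives 270° — the wind blows toward the west.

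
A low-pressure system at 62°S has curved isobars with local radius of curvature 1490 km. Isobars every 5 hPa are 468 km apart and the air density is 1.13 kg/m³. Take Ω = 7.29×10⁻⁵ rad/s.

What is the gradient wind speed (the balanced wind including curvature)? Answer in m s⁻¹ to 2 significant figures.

Coriolis parameter at 62°S:
f = 2Ω sin φ = 2 × 7.29×10⁻⁵ × sin 62° = 1.29×10⁻⁴ s⁻¹
Pressure gradient: |∂P/∂n| = 500 Pa / 468000 m = 1.07×10⁻³ Pa/m
Geostrophic speed: V_g = |∂P/∂n|/(fρ) = 1.07×10⁻³/(1.29×10⁻⁴ × 1.13) = 7.34 m/s
Around a low, centrifugal force acts outward with Coriolis, so pressure-gradient force balances both:
(1/ρ)|∂P/∂n| = fV + V²/R  →  V² + fR·V − fR·V_g = 0
With fR = 1.29×10⁻⁴ × 1490×10³ m = 192 m/s:
V = [−fR + √((fR)² + 4 fR V_g)]/2 = [−192 + √(192² + 4×192×7.34)]/2 = 7.08 m/s
Subgeostrophic (V < V_g = 7.34 m/s), as expected around a low.

7.1 m s⁻¹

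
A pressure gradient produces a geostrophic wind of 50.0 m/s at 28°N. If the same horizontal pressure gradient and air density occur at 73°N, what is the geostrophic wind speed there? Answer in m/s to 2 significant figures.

25 m/s

With the same pressure gradient and density, V_g ∝ 1/f ∝ 1/sin φ.
V₂ = V₁ · sin φ₁ / sin φ₂ = 50.0 × sin 28° / sin 73°
V₂ = 50.0 × 0.4695/0.9563 = 25 m/s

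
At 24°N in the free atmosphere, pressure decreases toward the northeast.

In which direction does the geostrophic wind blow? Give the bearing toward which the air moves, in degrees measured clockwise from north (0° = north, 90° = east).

The pressure-gradient force points toward the northeast (bearing 045°).
Geostrophic balance: in the Northern Hemisphere the Coriolis force deflects motion to the right, so the geostrophic wind blows 90° to the right of the pressure-gradient force (low pressure on the left).
Rotating 045° by 90° clockwise gives 135° — the wind blows toward the southeast.

135°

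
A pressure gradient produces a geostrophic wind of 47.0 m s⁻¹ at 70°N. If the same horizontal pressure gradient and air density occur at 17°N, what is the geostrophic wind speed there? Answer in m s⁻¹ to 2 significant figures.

With the same pressure gradient and density, V_g ∝ 1/f ∝ 1/sin φ.
V₂ = V₁ · sin φ₁ / sin φ₂ = 47.0 × sin 70° / sin 17°
V₂ = 47.0 × 0.9397/0.2924 = 150 m s⁻¹

150 m s⁻¹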